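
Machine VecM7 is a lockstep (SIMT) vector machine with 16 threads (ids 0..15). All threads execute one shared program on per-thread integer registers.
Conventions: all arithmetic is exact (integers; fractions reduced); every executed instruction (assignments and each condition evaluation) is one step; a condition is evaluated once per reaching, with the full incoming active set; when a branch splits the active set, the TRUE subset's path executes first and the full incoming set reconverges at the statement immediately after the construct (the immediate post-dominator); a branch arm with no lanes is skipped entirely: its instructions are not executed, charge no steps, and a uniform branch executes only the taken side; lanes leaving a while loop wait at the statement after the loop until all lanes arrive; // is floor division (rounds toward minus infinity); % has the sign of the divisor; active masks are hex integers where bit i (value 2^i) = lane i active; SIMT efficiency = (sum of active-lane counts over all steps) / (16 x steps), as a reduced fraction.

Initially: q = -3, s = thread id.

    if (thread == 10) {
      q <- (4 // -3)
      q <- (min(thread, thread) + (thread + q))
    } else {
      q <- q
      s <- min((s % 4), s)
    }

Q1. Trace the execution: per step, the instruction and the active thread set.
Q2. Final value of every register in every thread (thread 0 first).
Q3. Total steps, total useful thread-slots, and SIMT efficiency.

step 0: eval (thread == 10)          0xffff
step 1: q <- (4 // -3)               0x0400
step 2: q <- (min(thread, thread) + (thread + q)) 0x0400
step 3: q <- q                       0xfbff
step 4: s <- min((s % 4), s)         0xfbff

Answer: 5 steps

q: -3,-3,-3,-3,-3,-3,-3,-3,-3,-3,18,-3,-3,-3,-3,-3
s: 0,1,2,3,0,1,2,3,0,1,10,3,0,1,2,3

steps = 5; useful = 48; efficiency = 48/80 = 3/5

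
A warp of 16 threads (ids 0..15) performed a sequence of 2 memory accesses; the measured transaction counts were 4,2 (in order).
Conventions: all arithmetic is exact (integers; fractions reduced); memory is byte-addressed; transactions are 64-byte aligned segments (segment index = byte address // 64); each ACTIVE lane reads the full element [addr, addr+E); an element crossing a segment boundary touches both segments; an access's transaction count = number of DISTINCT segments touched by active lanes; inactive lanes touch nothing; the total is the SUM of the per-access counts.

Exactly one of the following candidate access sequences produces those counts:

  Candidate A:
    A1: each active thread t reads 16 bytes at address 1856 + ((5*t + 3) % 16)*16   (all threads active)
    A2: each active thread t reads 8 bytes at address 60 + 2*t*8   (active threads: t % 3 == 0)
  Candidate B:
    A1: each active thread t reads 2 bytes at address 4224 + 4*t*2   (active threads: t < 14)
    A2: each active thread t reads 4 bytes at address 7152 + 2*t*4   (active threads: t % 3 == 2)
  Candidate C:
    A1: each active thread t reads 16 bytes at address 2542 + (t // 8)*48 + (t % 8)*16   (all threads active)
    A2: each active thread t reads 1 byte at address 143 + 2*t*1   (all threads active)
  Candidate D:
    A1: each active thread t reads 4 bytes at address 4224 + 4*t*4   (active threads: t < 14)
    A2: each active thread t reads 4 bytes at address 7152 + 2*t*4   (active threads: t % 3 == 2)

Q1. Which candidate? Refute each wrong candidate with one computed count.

A: A2 gives 5 transactions, not 2
B: A1 gives 2 transactions, not 4
C: A2 gives 1 transaction, not 2
D: all counts match (4,2)

Answer: D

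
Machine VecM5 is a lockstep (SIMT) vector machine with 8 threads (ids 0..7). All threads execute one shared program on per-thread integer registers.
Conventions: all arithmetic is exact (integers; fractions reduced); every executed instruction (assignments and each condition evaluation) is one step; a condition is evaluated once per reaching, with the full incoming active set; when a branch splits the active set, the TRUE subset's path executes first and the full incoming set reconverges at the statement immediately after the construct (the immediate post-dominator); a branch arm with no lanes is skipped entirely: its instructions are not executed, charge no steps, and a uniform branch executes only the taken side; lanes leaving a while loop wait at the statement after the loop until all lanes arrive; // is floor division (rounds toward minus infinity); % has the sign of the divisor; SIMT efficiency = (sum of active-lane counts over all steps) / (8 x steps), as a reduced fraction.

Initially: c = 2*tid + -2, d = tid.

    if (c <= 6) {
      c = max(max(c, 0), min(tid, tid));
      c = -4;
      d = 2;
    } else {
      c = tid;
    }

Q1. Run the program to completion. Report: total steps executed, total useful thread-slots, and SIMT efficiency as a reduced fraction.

Answer: 5 steps, 26 useful, 13/20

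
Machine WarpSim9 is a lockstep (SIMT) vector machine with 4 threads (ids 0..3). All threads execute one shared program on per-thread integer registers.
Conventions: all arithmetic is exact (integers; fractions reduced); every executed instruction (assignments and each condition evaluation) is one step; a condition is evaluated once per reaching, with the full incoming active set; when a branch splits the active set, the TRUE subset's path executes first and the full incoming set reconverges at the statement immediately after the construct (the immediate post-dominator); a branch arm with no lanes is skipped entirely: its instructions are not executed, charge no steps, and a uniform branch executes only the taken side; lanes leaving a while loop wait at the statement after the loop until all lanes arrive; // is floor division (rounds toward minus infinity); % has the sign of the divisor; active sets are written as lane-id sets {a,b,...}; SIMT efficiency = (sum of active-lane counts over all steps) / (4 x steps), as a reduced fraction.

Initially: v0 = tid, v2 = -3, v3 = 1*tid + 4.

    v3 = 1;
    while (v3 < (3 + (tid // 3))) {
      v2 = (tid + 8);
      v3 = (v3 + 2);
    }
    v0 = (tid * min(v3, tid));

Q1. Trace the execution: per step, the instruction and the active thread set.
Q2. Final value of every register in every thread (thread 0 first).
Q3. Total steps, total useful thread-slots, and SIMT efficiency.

step 0: v3 <- 1                      {0,1,2,3}
step 1: eval (v3 < (3 + (tid // 3))) {0,1,2,3}
step 2: v2 <- (tid + 8)              {0,1,2,3}
step 3: v3 <- (v3 + 2)               {0,1,2,3}
step 4: eval (v3 < (3 + (tid // 3))) {0,1,2,3}
step 5: v2 <- (tid + 8)              {3}
step 6: v3 <- (v3 + 2)               {3}
step 7: eval (v3 < (3 + (tid // 3))) {3}
step 8: v0 <- (tid * min(v3, tid))   {0,1,2,3}

Answer: 9 steps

v0: 0,1,4,9
v2: 8,9,10,11
v3: 3,3,3,5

steps = 9; useful = 27; efficiency = 27/36 = 3/4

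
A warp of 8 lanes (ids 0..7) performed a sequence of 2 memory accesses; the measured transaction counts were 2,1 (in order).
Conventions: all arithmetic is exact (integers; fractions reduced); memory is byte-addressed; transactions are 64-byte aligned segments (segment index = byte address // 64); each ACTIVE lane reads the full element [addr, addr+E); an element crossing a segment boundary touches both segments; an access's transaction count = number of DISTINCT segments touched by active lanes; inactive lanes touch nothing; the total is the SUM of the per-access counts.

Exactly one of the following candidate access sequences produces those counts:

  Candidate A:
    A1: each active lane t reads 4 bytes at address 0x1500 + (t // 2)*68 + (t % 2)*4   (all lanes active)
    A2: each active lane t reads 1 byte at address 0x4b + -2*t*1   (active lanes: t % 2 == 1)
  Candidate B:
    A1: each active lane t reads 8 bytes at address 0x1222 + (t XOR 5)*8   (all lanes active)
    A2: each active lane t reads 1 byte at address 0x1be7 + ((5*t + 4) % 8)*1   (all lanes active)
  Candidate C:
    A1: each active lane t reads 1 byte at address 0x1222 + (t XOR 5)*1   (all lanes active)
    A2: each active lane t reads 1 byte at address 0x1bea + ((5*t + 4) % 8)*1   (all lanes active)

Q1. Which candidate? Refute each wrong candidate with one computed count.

A: A1 gives 4 transactions, not 2
C: A1 gives 1 transaction, not 2
B: all counts match (2,1)

Answer: B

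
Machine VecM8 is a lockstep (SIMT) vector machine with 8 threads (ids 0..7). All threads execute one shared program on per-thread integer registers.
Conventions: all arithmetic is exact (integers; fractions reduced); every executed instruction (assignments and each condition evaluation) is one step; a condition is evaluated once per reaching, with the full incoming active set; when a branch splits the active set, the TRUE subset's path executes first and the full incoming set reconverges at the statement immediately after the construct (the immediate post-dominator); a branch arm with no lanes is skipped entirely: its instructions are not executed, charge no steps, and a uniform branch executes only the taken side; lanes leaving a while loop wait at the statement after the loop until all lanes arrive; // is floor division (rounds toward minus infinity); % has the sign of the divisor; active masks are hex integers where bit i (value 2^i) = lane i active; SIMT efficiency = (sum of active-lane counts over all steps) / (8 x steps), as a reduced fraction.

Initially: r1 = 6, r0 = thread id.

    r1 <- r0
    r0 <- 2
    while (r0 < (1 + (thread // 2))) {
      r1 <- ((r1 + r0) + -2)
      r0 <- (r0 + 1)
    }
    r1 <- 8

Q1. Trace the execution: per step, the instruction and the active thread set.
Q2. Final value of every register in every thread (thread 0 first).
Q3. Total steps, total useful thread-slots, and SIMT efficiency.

step 0: r1 <- r0                     0xff
step 1: r0 <- 2                      0xff
step 2: eval (r0 < (1 + (thread // 2))) 0xff
step 3: r1 <- ((r1 + r0) + -2)       0xf0
step 4: r0 <- (r0 + 1)               0xf0
step 5: eval (r0 < (1 + (thread // 2))) 0xf0
step 6: r1 <- ((r1 + r0) + -2)       0xc0
step 7: r0 <- (r0 + 1)               0xc0
step 8: eval (r0 < (1 + (thread // 2))) 0xc0
step 9: r1 <- 8                      0xff

Answer: 10 steps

r1: 8,8,8,8,8,8,8,8
r0: 2,2,2,2,3,3,4,4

steps = 10; useful = 50; efficiency = 50/80 = 5/8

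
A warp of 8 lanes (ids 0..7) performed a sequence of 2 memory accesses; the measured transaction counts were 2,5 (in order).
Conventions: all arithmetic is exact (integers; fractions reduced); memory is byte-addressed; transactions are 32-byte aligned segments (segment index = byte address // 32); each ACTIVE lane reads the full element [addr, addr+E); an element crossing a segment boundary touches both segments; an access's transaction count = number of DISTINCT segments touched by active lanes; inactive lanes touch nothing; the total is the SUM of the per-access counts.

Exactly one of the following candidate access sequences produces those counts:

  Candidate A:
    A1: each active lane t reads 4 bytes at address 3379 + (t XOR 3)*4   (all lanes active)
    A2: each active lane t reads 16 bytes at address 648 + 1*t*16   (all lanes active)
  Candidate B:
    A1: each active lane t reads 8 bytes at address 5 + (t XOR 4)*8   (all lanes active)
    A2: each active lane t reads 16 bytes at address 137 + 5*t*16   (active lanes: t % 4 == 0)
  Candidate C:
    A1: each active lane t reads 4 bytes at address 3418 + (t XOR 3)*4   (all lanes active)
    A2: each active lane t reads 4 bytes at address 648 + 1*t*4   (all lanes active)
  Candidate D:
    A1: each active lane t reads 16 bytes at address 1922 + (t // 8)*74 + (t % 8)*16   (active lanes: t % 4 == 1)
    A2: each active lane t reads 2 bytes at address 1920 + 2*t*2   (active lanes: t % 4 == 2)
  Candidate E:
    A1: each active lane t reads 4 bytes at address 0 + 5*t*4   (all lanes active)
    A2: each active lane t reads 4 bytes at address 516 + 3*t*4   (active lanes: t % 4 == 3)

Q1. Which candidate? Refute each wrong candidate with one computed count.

B: A1 gives 3 transactions, not 2
C: A2 gives 2 transactions, not 5
D: A1 gives 4 transactions, not 2
E: A1 gives 5 transactions, not 2
A: all counts match (2,5)

Answer: A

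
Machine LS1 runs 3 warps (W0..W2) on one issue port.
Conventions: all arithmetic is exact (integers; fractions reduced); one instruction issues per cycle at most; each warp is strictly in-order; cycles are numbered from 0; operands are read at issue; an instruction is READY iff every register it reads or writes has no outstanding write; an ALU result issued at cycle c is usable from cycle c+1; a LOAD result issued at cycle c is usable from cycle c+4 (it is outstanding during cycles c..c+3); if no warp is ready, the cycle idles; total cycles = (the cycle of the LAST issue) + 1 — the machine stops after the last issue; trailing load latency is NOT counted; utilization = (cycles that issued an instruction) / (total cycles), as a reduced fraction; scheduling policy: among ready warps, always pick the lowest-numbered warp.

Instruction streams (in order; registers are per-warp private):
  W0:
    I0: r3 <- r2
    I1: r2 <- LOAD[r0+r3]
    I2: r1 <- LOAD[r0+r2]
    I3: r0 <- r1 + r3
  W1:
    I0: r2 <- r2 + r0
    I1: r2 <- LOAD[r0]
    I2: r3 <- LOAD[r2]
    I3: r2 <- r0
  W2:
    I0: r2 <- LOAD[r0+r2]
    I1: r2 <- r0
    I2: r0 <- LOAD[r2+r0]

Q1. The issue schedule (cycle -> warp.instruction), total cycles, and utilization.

cycle 0: W0.I0
cycle 1: W0.I1
cycle 2: W1.I0
cycle 3: W1.I1
cycle 4: W2.I0
cycle 5: W0.I2
cycle 6: idle
cycle 7: W1.I2
cycle 8: W1.I3
cycle 9: W0.I3
cycle 10: W2.I1
cycle 11: W2.I2

Answer: 12 cycles, utilization 11/12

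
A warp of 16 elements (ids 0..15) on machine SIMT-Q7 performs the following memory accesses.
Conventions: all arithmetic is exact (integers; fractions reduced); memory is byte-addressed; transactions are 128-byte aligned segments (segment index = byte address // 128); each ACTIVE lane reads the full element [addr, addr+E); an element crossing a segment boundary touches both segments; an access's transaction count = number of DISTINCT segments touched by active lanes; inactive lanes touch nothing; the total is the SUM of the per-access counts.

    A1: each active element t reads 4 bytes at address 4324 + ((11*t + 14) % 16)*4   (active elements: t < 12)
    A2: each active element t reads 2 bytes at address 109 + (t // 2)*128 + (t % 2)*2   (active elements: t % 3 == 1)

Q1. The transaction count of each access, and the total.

A1: 2 transactions
A2: 5 transactions

Answer: 2,5; total 7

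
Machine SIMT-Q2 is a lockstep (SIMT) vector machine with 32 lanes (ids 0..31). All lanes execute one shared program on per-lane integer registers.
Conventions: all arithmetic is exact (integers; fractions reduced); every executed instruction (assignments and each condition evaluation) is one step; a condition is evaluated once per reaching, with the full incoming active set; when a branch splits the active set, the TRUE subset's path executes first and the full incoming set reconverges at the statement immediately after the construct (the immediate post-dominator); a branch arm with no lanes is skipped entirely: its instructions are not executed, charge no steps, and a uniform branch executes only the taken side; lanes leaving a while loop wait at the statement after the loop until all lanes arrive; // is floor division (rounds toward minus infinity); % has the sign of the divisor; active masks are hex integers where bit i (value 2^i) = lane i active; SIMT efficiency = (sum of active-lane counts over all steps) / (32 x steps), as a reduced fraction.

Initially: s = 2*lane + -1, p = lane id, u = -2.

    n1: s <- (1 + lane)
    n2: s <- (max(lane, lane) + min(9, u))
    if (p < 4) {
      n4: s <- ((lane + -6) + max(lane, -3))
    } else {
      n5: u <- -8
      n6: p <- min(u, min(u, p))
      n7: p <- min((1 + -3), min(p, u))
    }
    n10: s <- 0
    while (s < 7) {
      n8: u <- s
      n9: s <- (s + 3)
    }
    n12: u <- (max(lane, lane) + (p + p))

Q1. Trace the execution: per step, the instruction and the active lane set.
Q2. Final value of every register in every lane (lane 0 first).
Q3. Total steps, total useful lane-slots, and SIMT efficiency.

step 0: s <- (1 + lane)              0xffffffff
step 1: s <- (max(lane, lane) + min(9, u)) 0xffffffff
step 2: eval (p < 4)                 0xffffffff
step 3: s <- ((lane + -6) + max(lane, -3)) 0x0000000f
step 4: u <- -8                      0xfffffff0
step 5: p <- min(u, min(u, p))       0xfffffff0
step 6: p <- min((1 + -3), min(p, u)) 0xfffffff0
step 7: s <- 0                       0xffffffff
step 8: eval (s < 7)                 0xffffffff
step 9: u <- s                       0xffffffff
step 10: s <- (s + 3)                 0xffffffff
step 11: eval (s < 7)                 0xffffffff
step 12: u <- s                       0xffffffff
step 13: s <- (s + 3)                 0xffffffff
step 14: eval (s < 7)                 0xffffffff
step 15: u <- s                       0xffffffff
step 16: s <- (s + 3)                 0xffffffff
step 17: eval (s < 7)                 0xffffffff
step 18: u <- (max(lane, lane) + (p + p)) 0xffffffff

Answer: 19 steps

s: 9,9,9,9,9,9,9,9,9,9,9,9,9,9,9,9,9,9,9,9,9,9,9,9,9,9,9,9,9,9,9,9
p: 0,1,2,3,-8,-8,-8,-8,-8,-8,-8,-8,-8,-8,-8,-8,-8,-8,-8,-8,-8,-8,-8,-8,-8,-8,-8,-8,-8,-8,-8,-8
u: 0,3,6,9,-12,-11,-10,-9,-8,-7,-6,-5,-4,-3,-2,-1,0,1,2,3,4,5,6,7,8,9,10,11,12,13,14,15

steps = 19; useful = 568; efficiency = 568/608 = 71/76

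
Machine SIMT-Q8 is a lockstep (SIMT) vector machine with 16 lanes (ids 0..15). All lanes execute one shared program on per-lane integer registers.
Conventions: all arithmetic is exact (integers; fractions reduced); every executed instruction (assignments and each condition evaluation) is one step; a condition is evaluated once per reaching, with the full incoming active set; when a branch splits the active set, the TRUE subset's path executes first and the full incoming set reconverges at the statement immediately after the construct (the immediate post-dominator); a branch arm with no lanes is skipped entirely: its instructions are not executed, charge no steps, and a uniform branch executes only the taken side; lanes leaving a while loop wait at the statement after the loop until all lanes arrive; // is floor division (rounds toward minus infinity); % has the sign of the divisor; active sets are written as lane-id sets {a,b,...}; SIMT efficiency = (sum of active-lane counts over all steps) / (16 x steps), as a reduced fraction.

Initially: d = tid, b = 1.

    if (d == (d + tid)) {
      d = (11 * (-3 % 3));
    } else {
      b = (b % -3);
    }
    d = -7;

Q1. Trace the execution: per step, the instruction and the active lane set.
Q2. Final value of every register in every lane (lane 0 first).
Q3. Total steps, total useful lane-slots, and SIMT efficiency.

step 0: eval (d == (d + tid))        {0,1,2,3,4,5,6,7,8,9,10,11,12,13,14,15}
step 1: d <- (11 * (-3 % 3))         {0}
step 2: b <- (b % -3)                {1,2,3,4,5,6,7,8,9,10,11,12,13,14,15}
step 3: d <- -7                      {0,1,2,3,4,5,6,7,8,9,10,11,12,13,14,15}

Answer: 4 steps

d: -7,-7,-7,-7,-7,-7,-7,-7,-7,-7,-7,-7,-7,-7,-7,-7
b: 1,-2,-2,-2,-2,-2,-2,-2,-2,-2,-2,-2,-2,-2,-2,-2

steps = 4; useful = 48; efficiency = 48/64 = 3/4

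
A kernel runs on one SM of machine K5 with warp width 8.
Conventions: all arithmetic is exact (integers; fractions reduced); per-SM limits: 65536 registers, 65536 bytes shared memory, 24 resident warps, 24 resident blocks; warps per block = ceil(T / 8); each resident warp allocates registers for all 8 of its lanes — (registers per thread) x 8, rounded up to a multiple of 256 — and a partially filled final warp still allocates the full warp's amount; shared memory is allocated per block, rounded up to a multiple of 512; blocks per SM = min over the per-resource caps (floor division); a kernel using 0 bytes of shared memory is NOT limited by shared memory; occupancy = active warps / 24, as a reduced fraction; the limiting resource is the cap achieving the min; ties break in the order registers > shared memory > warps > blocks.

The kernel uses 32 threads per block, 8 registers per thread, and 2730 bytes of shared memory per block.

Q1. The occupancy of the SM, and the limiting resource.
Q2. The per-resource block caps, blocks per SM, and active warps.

Answer: occupancy 1, limited by warps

registers: 64 blocks
shared memory: 21 blocks
warps: 6 blocks
blocks: 24 blocks

Answer: 6 blocks, 24 active warps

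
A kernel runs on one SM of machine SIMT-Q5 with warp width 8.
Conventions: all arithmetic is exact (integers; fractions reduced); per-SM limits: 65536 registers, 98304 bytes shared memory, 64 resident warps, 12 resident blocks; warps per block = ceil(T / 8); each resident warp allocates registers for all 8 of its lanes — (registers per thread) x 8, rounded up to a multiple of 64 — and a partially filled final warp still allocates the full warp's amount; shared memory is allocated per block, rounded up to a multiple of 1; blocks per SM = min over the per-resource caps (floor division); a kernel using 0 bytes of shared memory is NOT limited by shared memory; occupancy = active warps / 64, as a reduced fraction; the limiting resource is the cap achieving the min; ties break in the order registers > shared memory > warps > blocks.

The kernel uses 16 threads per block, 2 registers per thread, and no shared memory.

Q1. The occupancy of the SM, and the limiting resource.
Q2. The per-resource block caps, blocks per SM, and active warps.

Answer: occupancy 3/8, limited by blocks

registers: 512 blocks
shared memory: no limit (kernel uses none)
warps: 32 blocks
blocks: 12 blocks

Answer: 12 blocks, 24 active warps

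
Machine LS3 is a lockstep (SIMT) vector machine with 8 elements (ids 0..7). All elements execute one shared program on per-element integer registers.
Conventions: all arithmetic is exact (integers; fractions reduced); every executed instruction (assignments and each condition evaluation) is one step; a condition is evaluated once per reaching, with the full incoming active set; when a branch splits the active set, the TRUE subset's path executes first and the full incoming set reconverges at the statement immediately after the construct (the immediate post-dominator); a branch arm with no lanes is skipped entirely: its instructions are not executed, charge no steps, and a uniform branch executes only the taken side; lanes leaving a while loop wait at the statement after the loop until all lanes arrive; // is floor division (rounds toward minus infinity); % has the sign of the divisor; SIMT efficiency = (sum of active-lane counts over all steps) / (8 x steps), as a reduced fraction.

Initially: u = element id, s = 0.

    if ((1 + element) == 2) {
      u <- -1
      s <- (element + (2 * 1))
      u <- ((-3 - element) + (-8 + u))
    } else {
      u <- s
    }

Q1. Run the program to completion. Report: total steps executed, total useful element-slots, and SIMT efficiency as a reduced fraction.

Answer: 5 steps, 18 useful, 9/20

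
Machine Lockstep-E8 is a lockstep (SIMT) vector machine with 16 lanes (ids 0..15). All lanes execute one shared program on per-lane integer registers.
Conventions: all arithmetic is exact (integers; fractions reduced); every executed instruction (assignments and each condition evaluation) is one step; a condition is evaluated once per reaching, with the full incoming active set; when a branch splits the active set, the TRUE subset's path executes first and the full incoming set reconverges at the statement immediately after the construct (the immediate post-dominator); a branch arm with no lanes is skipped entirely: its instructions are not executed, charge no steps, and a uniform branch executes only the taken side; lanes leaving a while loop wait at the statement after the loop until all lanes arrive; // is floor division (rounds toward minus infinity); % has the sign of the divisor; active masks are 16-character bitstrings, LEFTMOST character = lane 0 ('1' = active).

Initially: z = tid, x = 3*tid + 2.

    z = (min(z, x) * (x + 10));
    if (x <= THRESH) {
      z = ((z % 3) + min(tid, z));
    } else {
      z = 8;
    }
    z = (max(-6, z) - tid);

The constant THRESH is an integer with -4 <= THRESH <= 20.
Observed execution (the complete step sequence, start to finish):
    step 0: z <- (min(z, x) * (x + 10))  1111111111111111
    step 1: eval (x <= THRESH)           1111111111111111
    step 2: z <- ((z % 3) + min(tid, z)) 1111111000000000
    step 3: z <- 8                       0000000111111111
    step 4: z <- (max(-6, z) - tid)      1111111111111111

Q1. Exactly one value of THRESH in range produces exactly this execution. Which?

Answer: THRESH = 20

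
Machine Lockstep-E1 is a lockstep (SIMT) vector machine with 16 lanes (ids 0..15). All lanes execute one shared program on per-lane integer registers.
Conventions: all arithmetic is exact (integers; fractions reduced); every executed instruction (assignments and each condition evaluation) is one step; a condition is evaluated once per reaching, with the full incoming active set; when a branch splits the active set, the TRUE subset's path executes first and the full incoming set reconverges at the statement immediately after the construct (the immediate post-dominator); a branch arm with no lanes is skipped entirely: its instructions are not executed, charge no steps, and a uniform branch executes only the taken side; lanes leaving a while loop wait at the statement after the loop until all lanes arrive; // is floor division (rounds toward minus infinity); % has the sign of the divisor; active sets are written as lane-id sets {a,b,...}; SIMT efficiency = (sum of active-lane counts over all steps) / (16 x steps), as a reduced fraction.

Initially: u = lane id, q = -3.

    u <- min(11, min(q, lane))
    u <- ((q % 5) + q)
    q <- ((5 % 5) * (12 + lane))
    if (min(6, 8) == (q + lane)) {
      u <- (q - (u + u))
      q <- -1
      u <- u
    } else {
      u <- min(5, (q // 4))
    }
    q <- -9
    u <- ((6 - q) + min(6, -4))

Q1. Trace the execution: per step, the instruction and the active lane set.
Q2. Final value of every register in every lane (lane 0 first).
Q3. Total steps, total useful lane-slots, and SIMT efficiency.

step 0: u <- min(11, min(q, lane))   {0,1,2,3,4,5,6,7,8,9,10,11,12,13,14,15}
step 1: u <- ((q % 5) + q)           {0,1,2,3,4,5,6,7,8,9,10,11,12,13,14,15}
step 2: q <- ((5 % 5) * (12 + lane)) {0,1,2,3,4,5,6,7,8,9,10,11,12,13,14,15}
step 3: eval (min(6, 8) == (q + lane)) {0,1,2,3,4,5,6,7,8,9,10,11,12,13,14,15}
step 4: u <- (q - (u + u))           {6}
step 5: q <- -1                      {6}
step 6: u <- u                       {6}
step 7: u <- min(5, (q // 4))        {0,1,2,3,4,5,7,8,9,10,11,12,13,14,15}
step 8: q <- -9                      {0,1,2,3,4,5,6,7,8,9,10,11,12,13,14,15}
step 9: u <- ((6 - q) + min(6, -4))  {0,1,2,3,4,5,6,7,8,9,10,11,12,13,14,15}

Answer: 10 steps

u: 11,11,11,11,11,11,11,11,11,11,11,11,11,11,11,11
q: -9,-9,-9,-9,-9,-9,-9,-9,-9,-9,-9,-9,-9,-9,-9,-9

steps = 10; useful = 114; efficiency = 114/160 = 57/80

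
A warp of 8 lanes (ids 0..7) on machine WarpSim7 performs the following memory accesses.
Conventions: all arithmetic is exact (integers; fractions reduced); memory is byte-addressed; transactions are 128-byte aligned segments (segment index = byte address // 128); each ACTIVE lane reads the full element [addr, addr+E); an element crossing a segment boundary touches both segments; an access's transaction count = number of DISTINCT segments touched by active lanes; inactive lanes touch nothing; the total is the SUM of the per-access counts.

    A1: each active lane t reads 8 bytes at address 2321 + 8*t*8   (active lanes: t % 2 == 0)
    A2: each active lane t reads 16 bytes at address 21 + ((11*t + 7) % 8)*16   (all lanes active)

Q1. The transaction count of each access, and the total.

A1: 4 transactions
A2: 2 transactions

Answer: 4,2; total 6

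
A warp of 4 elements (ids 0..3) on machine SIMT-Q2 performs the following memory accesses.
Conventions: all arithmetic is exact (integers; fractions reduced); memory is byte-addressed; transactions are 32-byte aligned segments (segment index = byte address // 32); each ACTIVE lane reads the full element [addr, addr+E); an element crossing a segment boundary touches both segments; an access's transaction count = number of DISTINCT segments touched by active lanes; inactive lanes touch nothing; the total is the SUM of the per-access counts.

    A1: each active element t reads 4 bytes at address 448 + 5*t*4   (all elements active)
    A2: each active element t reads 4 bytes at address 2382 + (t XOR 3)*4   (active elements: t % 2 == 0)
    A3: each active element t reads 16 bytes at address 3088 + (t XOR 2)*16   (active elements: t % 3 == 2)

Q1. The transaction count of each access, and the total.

A1: 2 transactions
A2: 1 transaction
A3: 1 transaction

Answer: 2,1,1; total 4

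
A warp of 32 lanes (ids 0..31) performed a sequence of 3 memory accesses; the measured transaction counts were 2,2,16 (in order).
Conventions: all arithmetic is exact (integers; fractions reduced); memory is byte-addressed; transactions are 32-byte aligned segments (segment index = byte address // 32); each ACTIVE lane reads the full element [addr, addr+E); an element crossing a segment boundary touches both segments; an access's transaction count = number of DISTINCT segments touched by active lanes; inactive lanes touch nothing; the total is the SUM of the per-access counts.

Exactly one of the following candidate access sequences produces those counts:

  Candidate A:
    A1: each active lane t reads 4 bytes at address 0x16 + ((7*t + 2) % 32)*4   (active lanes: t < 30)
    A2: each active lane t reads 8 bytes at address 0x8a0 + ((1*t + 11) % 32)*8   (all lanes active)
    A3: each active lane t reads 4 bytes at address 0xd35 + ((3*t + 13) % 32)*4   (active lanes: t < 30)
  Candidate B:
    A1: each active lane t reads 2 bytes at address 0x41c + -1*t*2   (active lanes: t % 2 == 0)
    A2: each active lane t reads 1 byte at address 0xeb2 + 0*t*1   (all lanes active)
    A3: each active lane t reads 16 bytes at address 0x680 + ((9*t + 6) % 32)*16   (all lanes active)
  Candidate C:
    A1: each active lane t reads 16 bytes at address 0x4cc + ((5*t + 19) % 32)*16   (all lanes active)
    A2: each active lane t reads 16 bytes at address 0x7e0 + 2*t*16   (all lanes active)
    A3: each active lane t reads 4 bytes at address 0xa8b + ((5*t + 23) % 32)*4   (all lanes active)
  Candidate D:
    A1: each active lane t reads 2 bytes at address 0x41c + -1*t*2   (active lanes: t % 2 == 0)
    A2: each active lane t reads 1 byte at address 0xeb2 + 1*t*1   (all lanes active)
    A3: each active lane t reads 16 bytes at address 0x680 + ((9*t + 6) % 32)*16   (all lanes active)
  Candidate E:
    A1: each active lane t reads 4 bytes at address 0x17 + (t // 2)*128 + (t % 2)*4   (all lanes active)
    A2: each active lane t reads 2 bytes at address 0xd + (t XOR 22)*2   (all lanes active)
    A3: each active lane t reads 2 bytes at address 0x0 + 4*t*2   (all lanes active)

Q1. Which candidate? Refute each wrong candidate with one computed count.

A: A1 gives 5 transactions, not 2
B: A2 gives 1 transaction, not 2
C: A1 gives 17 transactions, not 2
E: A1 gives 16 transactions, not 2
D: all counts match (2,2,16)

Answer: D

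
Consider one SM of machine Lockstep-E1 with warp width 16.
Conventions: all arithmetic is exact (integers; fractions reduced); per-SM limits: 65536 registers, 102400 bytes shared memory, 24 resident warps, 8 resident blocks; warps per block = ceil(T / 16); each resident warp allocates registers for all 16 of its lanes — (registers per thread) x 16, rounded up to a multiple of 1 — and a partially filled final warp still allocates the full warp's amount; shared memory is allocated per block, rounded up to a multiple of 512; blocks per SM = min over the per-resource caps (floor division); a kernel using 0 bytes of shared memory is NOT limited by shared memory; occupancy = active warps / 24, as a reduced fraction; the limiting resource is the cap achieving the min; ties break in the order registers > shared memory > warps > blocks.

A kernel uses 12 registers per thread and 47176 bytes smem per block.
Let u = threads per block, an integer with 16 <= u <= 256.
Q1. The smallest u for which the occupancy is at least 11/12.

Answer: u = 161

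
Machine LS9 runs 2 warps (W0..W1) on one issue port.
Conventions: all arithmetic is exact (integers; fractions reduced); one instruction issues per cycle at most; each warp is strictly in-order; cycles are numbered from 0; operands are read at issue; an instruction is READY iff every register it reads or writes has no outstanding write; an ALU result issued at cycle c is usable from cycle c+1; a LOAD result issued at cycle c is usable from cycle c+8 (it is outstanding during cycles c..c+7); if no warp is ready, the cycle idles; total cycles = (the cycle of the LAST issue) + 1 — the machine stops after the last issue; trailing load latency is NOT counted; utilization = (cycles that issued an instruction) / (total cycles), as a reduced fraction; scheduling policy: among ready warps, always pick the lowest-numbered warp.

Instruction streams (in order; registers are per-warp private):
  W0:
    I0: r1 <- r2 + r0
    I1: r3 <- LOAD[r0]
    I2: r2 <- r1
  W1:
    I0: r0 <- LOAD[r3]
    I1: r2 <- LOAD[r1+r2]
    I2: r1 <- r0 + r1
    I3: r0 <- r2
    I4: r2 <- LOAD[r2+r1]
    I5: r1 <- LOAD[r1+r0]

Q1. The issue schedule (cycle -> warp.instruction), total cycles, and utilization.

cycle 0: W0.I0
cycle 1: W0.I1
cycle 2: W0.I2
cycle 3: W1.I0
cycle 4: W1.I1
cycle 5: idle
cycle 6: idle
cycle 7: idle
cycle 8: idle
cycle 9: idle
cycle 10: idle
cycle 11: W1.I2
cycle 12: W1.I3
cycle 13: W1.I4
cycle 14: W1.I5

Answer: 15 cycles, utilization 3/5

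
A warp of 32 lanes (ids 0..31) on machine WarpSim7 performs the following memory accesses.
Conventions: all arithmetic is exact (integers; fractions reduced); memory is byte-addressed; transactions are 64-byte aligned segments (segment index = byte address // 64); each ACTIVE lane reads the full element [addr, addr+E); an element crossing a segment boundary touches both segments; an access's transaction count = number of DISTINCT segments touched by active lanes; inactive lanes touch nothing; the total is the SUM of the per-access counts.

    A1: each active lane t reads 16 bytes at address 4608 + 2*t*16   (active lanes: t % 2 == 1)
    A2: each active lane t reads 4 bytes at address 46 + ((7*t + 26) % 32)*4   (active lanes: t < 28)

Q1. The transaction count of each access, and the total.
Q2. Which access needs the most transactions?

A1: 16 transactions
A2: 3 transactions

Answer: 16,3; total 19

Answer: A1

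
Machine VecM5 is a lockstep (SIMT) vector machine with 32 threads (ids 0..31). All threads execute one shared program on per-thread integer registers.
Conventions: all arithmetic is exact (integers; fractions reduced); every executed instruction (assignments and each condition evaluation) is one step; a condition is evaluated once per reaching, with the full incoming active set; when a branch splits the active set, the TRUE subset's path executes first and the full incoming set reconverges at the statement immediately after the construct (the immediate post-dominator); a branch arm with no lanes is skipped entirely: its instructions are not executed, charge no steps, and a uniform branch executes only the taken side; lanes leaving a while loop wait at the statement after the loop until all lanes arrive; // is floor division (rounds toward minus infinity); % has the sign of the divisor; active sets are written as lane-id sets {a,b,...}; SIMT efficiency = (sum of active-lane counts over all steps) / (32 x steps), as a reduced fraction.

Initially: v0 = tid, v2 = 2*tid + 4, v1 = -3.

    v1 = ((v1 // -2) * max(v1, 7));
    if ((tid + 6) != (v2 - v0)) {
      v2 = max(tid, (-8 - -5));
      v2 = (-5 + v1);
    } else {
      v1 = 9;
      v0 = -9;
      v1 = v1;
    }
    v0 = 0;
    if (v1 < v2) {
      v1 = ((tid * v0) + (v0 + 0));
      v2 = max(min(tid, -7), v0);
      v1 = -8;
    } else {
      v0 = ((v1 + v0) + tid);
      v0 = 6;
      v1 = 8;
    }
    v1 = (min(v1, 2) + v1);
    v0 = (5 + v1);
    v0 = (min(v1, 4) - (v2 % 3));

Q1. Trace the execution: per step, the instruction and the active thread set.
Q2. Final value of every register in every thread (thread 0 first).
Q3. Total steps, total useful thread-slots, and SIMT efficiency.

step 0: v1 <- ((v1 // -2) * max(v1, 7)) {0,1,2,3,4,5,6,7,8,9,10,11,12,13,14,15,16,17,18,19,20,21,22,23,24,25,26,27,28,29,30,31}
step 1: eval ((tid + 6) != (v2 - v0)) {0,1,2,3,4,5,6,7,8,9,10,11,12,13,14,15,16,17,18,19,20,21,22,23,24,25,26,27,28,29,30,31}
step 2: v2 <- max(tid, (-8 - -5))    {0,1,2,3,4,5,6,7,8,9,10,11,12,13,14,15,16,17,18,19,20,21,22,23,24,25,26,27,28,29,30,31}
step 3: v2 <- (-5 + v1)              {0,1,2,3,4,5,6,7,8,9,10,11,12,13,14,15,16,17,18,19,20,21,22,23,24,25,26,27,28,29,30,31}
step 4: v0 <- 0                      {0,1,2,3,4,5,6,7,8,9,10,11,12,13,14,15,16,17,18,19,20,21,22,23,24,25,26,27,28,29,30,31}
step 5: eval (v1 < v2)               {0,1,2,3,4,5,6,7,8,9,10,11,12,13,14,15,16,17,18,19,20,21,22,23,24,25,26,27,28,29,30,31}
step 6: v0 <- ((v1 + v0) + tid)      {0,1,2,3,4,5,6,7,8,9,10,11,12,13,14,15,16,17,18,19,20,21,22,23,24,25,26,27,28,29,30,31}
step 7: v0 <- 6                      {0,1,2,3,4,5,6,7,8,9,10,11,12,13,14,15,16,17,18,19,20,21,22,23,24,25,26,27,28,29,30,31}
step 8: v1 <- 8                      {0,1,2,3,4,5,6,7,8,9,10,11,12,13,14,15,16,17,18,19,20,21,22,23,24,25,26,27,28,29,30,31}
step 9: v1 <- (min(v1, 2) + v1)      {0,1,2,3,4,5,6,7,8,9,10,11,12,13,14,15,16,17,18,19,20,21,22,23,24,25,26,27,28,29,30,31}
step 10: v0 <- (5 + v1)               {0,1,2,3,4,5,6,7,8,9,10,11,12,13,14,15,16,17,18,19,20,21,22,23,24,25,26,27,28,29,30,31}
step 11: v0 <- (min(v1, 4) - (v2 % 3)) {0,1,2,3,4,5,6,7,8,9,10,11,12,13,14,15,16,17,18,19,20,21,22,23,24,25,26,27,28,29,30,31}

Answer: 12 steps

v0: 2,2,2,2,2,2,2,2,2,2,2,2,2,2,2,2,2,2,2,2,2,2,2,2,2,2,2,2,2,2,2,2
v2: 2,2,2,2,2,2,2,2,2,2,2,2,2,2,2,2,2,2,2,2,2,2,2,2,2,2,2,2,2,2,2,2
v1: 10,10,10,10,10,10,10,10,10,10,10,10,10,10,10,10,10,10,10,10,10,10,10,10,10,10,10,10,10,10,10,10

steps = 12; useful = 384; efficiency = 384/384 = 1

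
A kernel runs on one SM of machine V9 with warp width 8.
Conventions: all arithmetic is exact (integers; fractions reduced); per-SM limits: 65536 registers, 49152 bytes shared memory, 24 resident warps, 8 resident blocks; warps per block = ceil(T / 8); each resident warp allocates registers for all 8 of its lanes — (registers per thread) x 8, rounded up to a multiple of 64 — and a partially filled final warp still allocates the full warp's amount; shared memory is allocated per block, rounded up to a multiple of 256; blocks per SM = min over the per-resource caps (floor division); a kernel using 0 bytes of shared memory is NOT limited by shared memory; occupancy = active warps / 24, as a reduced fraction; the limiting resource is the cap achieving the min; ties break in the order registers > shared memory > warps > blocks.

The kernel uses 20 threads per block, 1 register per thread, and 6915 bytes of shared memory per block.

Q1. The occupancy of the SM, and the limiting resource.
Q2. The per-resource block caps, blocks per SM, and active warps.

Answer: occupancy 3/4, limited by shared memory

registers: 341 blocks
shared memory: 6 blocks
warps: 8 blocks
blocks: 8 blocks

Answer: 6 blocks, 18 active warps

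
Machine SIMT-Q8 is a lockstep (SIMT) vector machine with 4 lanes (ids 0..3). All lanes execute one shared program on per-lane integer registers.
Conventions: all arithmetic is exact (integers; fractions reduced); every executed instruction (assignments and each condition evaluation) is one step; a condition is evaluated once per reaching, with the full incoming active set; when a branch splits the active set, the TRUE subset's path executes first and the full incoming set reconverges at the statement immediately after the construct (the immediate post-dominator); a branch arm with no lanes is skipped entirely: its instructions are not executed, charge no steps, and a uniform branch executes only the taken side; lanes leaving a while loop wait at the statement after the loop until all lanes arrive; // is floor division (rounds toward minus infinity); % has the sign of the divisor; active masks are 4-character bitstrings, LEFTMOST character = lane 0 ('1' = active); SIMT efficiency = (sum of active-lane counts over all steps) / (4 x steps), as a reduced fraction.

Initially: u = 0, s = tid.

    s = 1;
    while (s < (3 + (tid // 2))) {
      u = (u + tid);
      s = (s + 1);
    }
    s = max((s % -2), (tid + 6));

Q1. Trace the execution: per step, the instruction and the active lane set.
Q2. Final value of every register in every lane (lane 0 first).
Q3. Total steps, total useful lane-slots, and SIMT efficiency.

step 0: s <- 1                       1111
step 1: eval (s < (3 + (tid // 2)))  1111
step 2: u <- (u + tid)               1111
step 3: s <- (s + 1)                 1111
step 4: eval (s < (3 + (tid // 2)))  1111
step 5: u <- (u + tid)               1111
step 6: s <- (s + 1)                 1111
step 7: eval (s < (3 + (tid // 2)))  1111
step 8: u <- (u + tid)               0011
step 9: s <- (s + 1)                 0011
step 10: eval (s < (3 + (tid // 2)))  0011
step 11: s <- max((s % -2), (tid + 6)) 1111

Answer: 12 steps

u: 0,2,6,9
s: 6,7,8,9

steps = 12; useful = 42; efficiency = 42/48 = 7/8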